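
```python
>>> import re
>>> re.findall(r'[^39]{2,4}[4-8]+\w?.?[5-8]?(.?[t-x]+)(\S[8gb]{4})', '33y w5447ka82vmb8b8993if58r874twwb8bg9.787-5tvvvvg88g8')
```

The pattern matches 2 to 4 of any character except [39], then one or more of a character in [4-8], then optionally a word character; then optionally any character, then optionally a character in [5-8]; then optionally any character, then one or more of a character in [t-x] (captured); then a non-whitespace character, then exactly 4 of one of [8gb] (captured).
Scanning left to right: at [2:19] match 'y w5447ka82vmb8b8', groups = ('2v', 'mb8b8'); at [22:37] match 'if58r874twwb8bg', groups = ('4tw', 'wb8bg'); at [38:54] match '.787-5tvvvvg88g8', groups = ('tvvvv', 'g88g8').
2 groups means each result is a tuple of 2 captured strings — 3 here.

[('2v', 'mb8b8'), ('4tw', 'wb8bg'), ('tvvvv', 'g88g8')]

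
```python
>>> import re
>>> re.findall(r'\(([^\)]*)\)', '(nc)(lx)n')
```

['nc', 'lx']

With a single group, `findall` returns only what that group captured — 2 items.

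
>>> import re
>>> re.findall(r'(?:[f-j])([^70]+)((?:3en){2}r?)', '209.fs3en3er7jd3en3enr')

[('d', '3en3enr')]

Pattern: a character in [f-j] (non-capturing group); then one or more of any character except [70] (captured); then the literal '3en' repeated 2 times, then optionally a literal 'r' (captured).
Scanning left to right: at [13:22] match 'jd3en3enr', groups = ('d', '3en3enr').
2 groups means the one result is a tuple of 2 captured strings — 1 here.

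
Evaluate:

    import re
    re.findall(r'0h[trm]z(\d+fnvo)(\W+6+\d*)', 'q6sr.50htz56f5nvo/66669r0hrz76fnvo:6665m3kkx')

[('76fnvo', ':6665')]

This matches the literal '0h', then one of [trm], then the literal 'z'; then one or more of a digit, then the literal 'fn', then the literal 'vo' (captured); then one or more of a non-word character, then one or more of a literal '6', then zero or more of a digit (captured).
Matches: at [24:39] match '0hrz76fnvo:6665', groups = ('76fnvo', ':6665').
2 groups means the one result is a tuple of 2 captured strings — 1 here.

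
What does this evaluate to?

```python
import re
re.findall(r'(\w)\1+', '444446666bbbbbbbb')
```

A backreference is literal: `\1` must see the identical characters the first group matched.
`findall` collects group 1 from each match (3 total).

['4', '6', 'b']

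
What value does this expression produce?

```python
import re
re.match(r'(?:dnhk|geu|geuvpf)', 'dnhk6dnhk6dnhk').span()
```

`re.match` won't scan ahead — the pattern has to work from the very first character.
The match spans [0:4] → 'dnhk'.

(0, 4)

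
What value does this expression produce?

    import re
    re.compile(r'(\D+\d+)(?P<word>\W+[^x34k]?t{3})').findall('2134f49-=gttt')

[('f49', '-=gttt')]

The pattern matches one or more of a non-digit, then one or more of a digit (captured); then one or more of a non-word character, then optionally any character except [x34k], then exactly 3 of the literal 't' (captured as 'word').
Scanning left to right: at [4:13] match 'f49-=gttt', groups = ('f49', '-=gttt').
`findall` packs the 2 group values into a tuple for every match.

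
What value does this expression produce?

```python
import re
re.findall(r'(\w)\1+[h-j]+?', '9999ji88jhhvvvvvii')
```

After group 1 captures some text, `\1` only succeeds where that same text appears again.
Scanning left to right: at [0:5] match '9999j', group 1 = '9'; at [6:9] match '88j', group 1 = '8'; at [11:17] match 'vvvvvi', group 1 = 'v'.
With a single group, `findall` returns only what that group captured — 3 items.

['9', '8', 'v']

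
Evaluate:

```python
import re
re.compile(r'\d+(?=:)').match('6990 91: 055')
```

None

The `(?=…)`/`(?<=…)` assertion just peeks at neighbouring text; it doesn't advance the match position.
`re.match` won't scan ahead — the pattern has to work from the very first character.
Here the pattern fails at index 0, so the call returns None.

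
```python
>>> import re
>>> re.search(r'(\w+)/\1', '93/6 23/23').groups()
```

('23',)

The match spans [5:10] → '23/23'.
Captured: group 1 = '23'.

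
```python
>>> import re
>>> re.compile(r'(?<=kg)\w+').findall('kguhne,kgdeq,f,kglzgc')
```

The lookaround is zero-width — it requires the adjacent text to match without consuming it, so the asserted text isn't part of the match.
`findall` yields the raw match text (3 of them) because the pattern has no groups.

['uhne', 'deq', 'lzgc']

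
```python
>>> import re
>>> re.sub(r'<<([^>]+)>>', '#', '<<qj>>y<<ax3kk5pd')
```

Matches: at [0:6] → '<<qj>>'.
`sub` substitutes '#' at each match site.

'#y<<ax3kk5pd'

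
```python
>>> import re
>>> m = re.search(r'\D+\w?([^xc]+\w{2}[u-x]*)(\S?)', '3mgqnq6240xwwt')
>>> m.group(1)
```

'240xww'

Pattern: one or more of a non-digit, then optionally a word character; then one or more of any character except [xc], then exactly 2 of a word character, then zero or more of a character in [u-x] (captured); then optionally a non-whitespace character (captured).
`re.search` tries every starting position until one works.
The match spans [1:14] → 'mgqnq6240xwwt'.
Captured: group 1 = '240xww', group 2 = 't'.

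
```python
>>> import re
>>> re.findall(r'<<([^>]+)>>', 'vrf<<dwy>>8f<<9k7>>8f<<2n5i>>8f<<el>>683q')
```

Matches: at [3:10] match '<<dwy>>', group 1 = 'dwy'; at [12:19] match '<<9k7>>', group 1 = '9k7'; at [21:29] match '<<2n5i>>', group 1 = '2n5i'; at [31:37] match '<<el>>', group 1 = 'el'.
Because there's exactly one group, `findall` drops the full match and keeps group 1 from each hit.

['dwy', '9k7', '2n5i', 'el']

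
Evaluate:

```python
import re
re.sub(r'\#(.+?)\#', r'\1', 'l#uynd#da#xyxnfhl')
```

'luyndda#xyxnfhl'

Lazy quantifiers expand one character at a time until the remainder of the pattern can match.
Matches: at [1:7] → '#uynd#'.
The replacement refers to a captured group, so each match is rewritten using its own captured text.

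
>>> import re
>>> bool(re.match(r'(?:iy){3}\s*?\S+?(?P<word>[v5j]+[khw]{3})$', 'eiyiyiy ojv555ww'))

False

The pattern matches the literal 'iy' repeated 3 times, then zero or more of whitespace (lazy); then one or more of a non-whitespace character (lazy); then one or more of one of [v5j], then exactly 3 of one of [khw] (captured as 'word'); then anchored at the end.
`re.match` only tries the pattern at the start of the string.
Here position 0 doesn't satisfy it, so the call returns None, and `bool(None)` is False.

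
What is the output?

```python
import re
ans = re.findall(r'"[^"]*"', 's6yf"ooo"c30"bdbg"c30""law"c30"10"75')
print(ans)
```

Scanning left to right: at [4:9] → '"ooo"'; at [12:18] → '"bdbg"'; at [21:23] → '""'; at [26:31] → '"c30"'.
With no groups in the pattern, `findall` gives back each whole match — 4 here.

['"ooo"', '"bdbg"', '""', '"c30"']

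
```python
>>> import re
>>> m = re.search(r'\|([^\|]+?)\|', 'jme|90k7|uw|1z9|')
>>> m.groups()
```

('90k7',)

`re.search` scans for the first position where the pattern succeeds.
The match spans [3:9] → '|90k7|'.
Captured: group 1 = '90k7'.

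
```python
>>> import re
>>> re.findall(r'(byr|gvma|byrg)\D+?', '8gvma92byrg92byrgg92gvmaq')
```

The regex engine tests alternatives in the order written; an earlier branch that matches wins even if a later one would match more.
Because there's exactly one group, `findall` drops the full match and keeps group 1 from each hit.

['byr', 'byr', 'gvma']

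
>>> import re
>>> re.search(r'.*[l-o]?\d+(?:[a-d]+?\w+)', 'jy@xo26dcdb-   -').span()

(0, 11)

The pattern matches zero or more of any character; then optionally a character in [l-o], then one or more of a digit; then one or more of a character in [a-d] (lazy), then one or more of a word character (non-capturing group).
`search` walks the string left to right and returns the first match it finds.
The match spans [0:11] → 'jy@xo26dcdb'.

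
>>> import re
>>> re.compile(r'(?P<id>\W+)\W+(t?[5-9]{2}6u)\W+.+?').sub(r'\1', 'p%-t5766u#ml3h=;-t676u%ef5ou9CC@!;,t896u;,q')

Pattern: one or more of a non-word character (captured as 'id'); then one or more of a non-word character; then optionally a literal 't', then exactly 2 of a character in [5-9], then the literal '6u' (captured); then one or more of a non-word character, then one or more of any character (lazy).
Matches: at [14:24] → '=;-t676u%e'; at [31:43] → '@!;,t896u;,q'.
Each match is replaced using the text its own group 1 captured.

'p%-t5766u#ml3h=;f5ou9CC@!;'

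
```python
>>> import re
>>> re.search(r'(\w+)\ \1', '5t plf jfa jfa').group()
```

The backreference `\1` re-matches whatever the first group consumed, character for character.
`re.search` tries every starting position until one works.
The match spans [7:14] → 'jfa jfa'.
Captured: group 1 = 'jfa'.

'jfa jfa'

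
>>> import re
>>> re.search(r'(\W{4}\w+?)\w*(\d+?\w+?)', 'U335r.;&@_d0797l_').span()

The `?` after the quantifier makes it lazy — it takes as little as possible before letting the rest of the pattern try.
The match spans [5:16] → '.;&@_d0797l'.

(5, 16)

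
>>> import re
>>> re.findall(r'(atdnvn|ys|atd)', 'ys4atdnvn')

['ys', 'atdnvn']

Alternation tries branches left to right and keeps the first one that lets the overall match succeed at that position.
`findall` collects group 1 from each match (2 total).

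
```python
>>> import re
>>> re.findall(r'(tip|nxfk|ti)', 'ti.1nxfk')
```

['ti', 'nxfk']

Matches: at [0:2] match 'ti', group 1 = 'ti'; at [4:8] match 'nxfk', group 1 = 'nxfk'.
`findall` collects group 1 from each match (2 total).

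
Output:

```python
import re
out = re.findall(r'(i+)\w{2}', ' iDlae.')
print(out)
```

['i']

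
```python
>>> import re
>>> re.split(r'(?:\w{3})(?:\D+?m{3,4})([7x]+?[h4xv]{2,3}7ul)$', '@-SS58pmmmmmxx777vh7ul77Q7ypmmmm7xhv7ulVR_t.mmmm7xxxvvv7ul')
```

The pattern matches exactly 3 of a word character (non-capturing group); then one or more of a non-digit (lazy), then 3 to 4 of the literal 'm' (non-capturing group); then one or more of one of [7x] (lazy), then 2 to 3 of one of [h4xv], then the literal '7ul' (captured); then anchored at the end.
Matches to split on: at [34:58] → 'hv7ulVR_t.mmmm7xxxvvv7ul'.
With a capturing group present, the delimiter's captured portion is kept in the result list.

['@-SS58pmmmmmxx777vh7ul77Q7ypmmmm7x', '7xxxvvv7ul', '']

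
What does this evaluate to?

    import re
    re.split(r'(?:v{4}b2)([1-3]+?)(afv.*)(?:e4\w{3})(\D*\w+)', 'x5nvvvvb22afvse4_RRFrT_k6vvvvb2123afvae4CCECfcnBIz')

['x5n', '2', 'afvse4_RRFrT_k6vvvvb2123afva', 'CfcnBIz', '']

Pattern: exactly 4 of the literal 'v', then the literal 'b2' (non-capturing group); then one or more of a character in [1-3] (lazy) (captured); then the literal 'afv', then zero or more of any character (captured); then the literal 'e4', then exactly 3 of a word character (non-capturing group); then zero or more of a non-digit, then one or more of a word character (captured).
Because the pattern has a capturing group, `split` also inserts each captured text between the pieces.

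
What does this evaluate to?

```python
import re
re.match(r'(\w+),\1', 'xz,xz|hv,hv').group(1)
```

'xz'

The match spans [0:5] → 'xz,xz'.
Captured: group 1 = 'xz'.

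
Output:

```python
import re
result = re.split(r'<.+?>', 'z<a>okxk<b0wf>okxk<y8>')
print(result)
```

['z', 'okxk', 'okxk', '']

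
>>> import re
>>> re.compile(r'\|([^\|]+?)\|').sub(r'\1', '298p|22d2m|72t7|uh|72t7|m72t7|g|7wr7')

'298p22d2m72t7uh72t7m72t7g|7wr7'

Matches: at [4:11] → '|22d2m|'; at [15:19] → '|uh|'; at [23:30] → '|m72t7|'.
`\1` in the replacement pulls in group 1's text for each match.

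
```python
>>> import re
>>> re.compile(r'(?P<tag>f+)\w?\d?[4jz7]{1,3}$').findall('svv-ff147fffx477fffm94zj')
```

['fff']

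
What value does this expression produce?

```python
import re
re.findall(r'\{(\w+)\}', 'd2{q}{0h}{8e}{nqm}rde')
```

Matches: at [2:5] match '{q}', group 1 = 'q'; at [5:9] match '{0h}', group 1 = '0h'; at [9:13] match '{8e}', group 1 = '8e'; at [13:18] match '{nqm}', group 1 = 'nqm'.
`findall` collects group 1 from each match (4 total).

['q', '0h', '8e', 'nqm']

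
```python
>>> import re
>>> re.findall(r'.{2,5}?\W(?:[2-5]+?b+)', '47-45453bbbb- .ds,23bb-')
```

['47-45453bbbb', '- .ds,23bb']

Since nothing is captured, `findall` lists the 2 matched substrings directly.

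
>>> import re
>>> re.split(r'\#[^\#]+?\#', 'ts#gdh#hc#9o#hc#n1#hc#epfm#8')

['ts', 'hc', 'hc', 'hc', '8']

Matches to split on: at [2:7] → '#gdh#'; at [9:13] → '#9o#'; at [15:19] → '#n1#'; at [21:27] → '#epfm#'.
Splitting on the pattern gives 5 pieces.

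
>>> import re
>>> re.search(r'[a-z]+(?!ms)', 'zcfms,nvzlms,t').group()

Because the assertion is negative and zero-width, positions next to the forbidden text are skipped.
`search` walks the string left to right and returns the first match it finds.
The match spans [0:5] → 'zcfms'.

'zcfms'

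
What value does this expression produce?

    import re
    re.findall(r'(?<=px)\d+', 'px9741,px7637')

Lookahead/lookbehind check context without consuming it, so the matched span excludes the asserted characters.
With no groups in the pattern, `findall` gives back each whole match — 2 here.

['9741', '7637']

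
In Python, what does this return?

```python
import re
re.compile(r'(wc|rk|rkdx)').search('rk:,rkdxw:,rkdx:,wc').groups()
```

('rk',)

The match spans [0:2] → 'rk'.
Captured: group 1 = 'rk'.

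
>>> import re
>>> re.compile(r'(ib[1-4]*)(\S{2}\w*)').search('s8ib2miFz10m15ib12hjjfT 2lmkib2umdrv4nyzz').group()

'ib2miFz10m15ib12hjjfT'

The match spans [2:23] → 'ib2miFz10m15ib12hjjfT'.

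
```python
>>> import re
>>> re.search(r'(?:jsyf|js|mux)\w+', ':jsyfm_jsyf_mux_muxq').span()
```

`re.search` scans for the first position where the pattern succeeds.
The match spans [1:20] → 'jsyfm_jsyf_mux_muxq'.

(1, 20)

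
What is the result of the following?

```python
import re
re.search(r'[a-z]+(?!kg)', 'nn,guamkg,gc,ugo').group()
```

A negative assertion filters positions out without eating any characters.
`re.search` scans for the first position where the pattern succeeds.
The match spans [0:2] → 'nn'.

'nn'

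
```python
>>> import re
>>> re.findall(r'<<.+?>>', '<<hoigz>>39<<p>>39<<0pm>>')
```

['<<hoigz>>', '<<p>>', '<<0pm>>']

A `+?`/`*?`/`{m,n}?` starts at its minimum and grows only as far as needed for what follows to match.
Since nothing is captured, `findall` lists the 3 matched substrings directly.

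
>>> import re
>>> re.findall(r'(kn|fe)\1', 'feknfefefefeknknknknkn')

['fe', 'fe', 'kn', 'kn']

After group 1 captures some text, `\1` only succeeds where that same text appears again.
Matches: at [4:8] match 'fefe', group 1 = 'fe'; at [8:12] match 'fefe', group 1 = 'fe'; at [12:16] match 'knkn', group 1 = 'kn'; at [16:20] match 'knkn', group 1 = 'kn'.
With a single group, `findall` returns only what that group captured — 4 items.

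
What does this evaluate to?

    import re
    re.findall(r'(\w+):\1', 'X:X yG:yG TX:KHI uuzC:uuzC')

`\1` is not a pattern — it's the concrete string captured by group 1, re-applied verbatim.
Matches: at [0:3] match 'X:X', group 1 = 'X'; at [4:9] match 'yG:yG', group 1 = 'yG'; at [17:26] match 'uuzC:uuzC', group 1 = 'uuzC'.
`findall` collects group 1 from each match (3 total).

['X', 'yG', 'uuzC']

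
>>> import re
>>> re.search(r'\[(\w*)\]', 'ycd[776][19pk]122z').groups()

('776',)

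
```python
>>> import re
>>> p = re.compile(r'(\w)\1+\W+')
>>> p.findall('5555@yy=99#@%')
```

The backreference `\1` re-matches whatever the first group consumed, character for character.
Walking the string: at [0:5] match '5555@', group 1 = '5'; at [5:8] match 'yy=', group 1 = 'y'; at [8:13] match '99#@%', group 1 = '9'.
With a single group, `findall` returns only what that group captured — 3 items.

['5', 'y', '9']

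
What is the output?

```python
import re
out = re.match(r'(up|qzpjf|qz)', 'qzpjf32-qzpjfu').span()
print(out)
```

(0, 5)

`|` is ordered: at each position the engine commits to the first alternative that works.
`re.match` only tries the pattern at the start of the string.
The match spans [0:5] → 'qzpjf'.
Captured: group 1 = 'qzpjf'.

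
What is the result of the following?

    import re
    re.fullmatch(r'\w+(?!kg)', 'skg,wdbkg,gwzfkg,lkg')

None

`re.fullmatch` is like wrapping the pattern in `^…$` (in single-line mode).
Here the pattern can't cover the whole string, so the call returns None.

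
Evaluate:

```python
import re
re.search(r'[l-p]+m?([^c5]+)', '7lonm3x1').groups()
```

('3x1',)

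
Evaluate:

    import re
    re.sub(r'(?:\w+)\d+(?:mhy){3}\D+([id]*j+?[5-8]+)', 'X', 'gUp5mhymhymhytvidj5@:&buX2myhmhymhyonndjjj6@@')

'X@:&buX2myhmhymhyonndjjj6@@'

Pattern: one or more of a word character (non-capturing group); then one or more of a digit, then the literal 'mhy' repeated 3 times; then one or more of a non-digit; then zero or more of one of [id], then one or more of the literal 'j' (lazy), then one or more of a character in [5-8] (captured).
Matches: at [0:19] → 'gUp5mhymhymhytvidj5'.
`sub` substitutes 'X' at each match site.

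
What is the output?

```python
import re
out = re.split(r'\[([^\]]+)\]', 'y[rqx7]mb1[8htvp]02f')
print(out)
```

Matches to split on: at [1:7] → '[rqx7]'; at [10:17] → '[8htvp]'.
The group in the pattern means `split` returns the separators' captures alongside the pieces.

['y', 'rqx7', 'mb1', '8htvp', '02f']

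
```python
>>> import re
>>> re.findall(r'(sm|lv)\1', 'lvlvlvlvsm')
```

A backreference is literal: `\1` must see the identical characters the first group matched.
With a single group, `findall` returns only what that group captured — 2 items.

['lv', 'lv']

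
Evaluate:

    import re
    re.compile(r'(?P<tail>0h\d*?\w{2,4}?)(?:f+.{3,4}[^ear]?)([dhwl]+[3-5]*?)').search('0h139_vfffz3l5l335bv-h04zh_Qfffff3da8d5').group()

'0h139_vfffz3l5l'

The `?` after the quantifier makes it lazy — it takes as little as possible before letting the rest of the pattern try.
The match spans [0:15] → '0h139_vfffz3l5l'.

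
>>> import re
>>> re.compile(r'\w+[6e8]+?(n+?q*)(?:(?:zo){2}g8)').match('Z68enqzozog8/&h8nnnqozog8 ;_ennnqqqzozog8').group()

Pattern: one or more of a word character, then one or more of one of [6e8] (lazy); then one or more of the literal 'n' (lazy), then zero or more of a literal 'q' (captured); then the literal 'zo' repeated 2 times, then the literal 'g8' (non-capturing group).
`re.match` won't scan ahead — the pattern has to work from the very first character.
The match spans [0:12] → 'Z68enqzozog8'.
Captured: group 1 = 'nq'.

'Z68enqzozog8'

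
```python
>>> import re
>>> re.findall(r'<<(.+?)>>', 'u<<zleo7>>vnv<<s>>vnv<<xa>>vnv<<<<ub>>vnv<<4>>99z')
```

['zleo7', 's', 'xa', '<<ub', '4']

Because the quantifier is non-greedy, it stops expanding at the earliest point where the rest of the pattern can succeed.
Matches: at [1:10] match '<<zleo7>>', group 1 = 'zleo7'; at [13:18] match '<<s>>', group 1 = 's'; at [21:27] match '<<xa>>', group 1 = 'xa'; at [30:38] match '<<<<ub>>', group 1 = '<<ub'; at [41:46] match '<<4>>', group 1 = '4'.
`findall` collects group 1 from each match (5 total).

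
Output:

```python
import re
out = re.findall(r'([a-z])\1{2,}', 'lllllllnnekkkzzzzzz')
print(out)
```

The backreference `\1` re-matches whatever the first group consumed, character for character.
Matches: at [0:7] match 'lllllll', group 1 = 'l'; at [10:13] match 'kkk', group 1 = 'k'; at [13:19] match 'zzzzzz', group 1 = 'z'.
One capturing group, so `findall` returns just the captured substring from each match — 3 in all.

['l', 'k', 'z']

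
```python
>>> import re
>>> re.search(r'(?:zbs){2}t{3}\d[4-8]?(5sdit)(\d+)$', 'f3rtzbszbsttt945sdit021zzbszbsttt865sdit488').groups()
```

('5sdit', '488')

Pattern: the literal 'zbs' repeated 2 times, then exactly 3 of the literal 't'; then a digit, then optionally a character in [4-8]; then the literal '5sd', then the literal 'it' (captured); then one or more of a digit (captured); then anchored at the end.
`re.search` tries every starting position until one works.
The match spans [24:43] → 'zbszbsttt865sdit488'.
Captured: group 1 = '5sdit', group 2 = '488'.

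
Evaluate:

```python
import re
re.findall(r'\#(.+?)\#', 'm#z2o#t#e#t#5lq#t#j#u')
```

['z2o', 'e', '5lq', 'j']

With the lazy modifier that quantifier settles for the fewest repetitions that let the rest of the pattern succeed (the atoms after it are unaffected and can still be greedy).
Matches: at [1:6] match '#z2o#', group 1 = 'z2o'; at [7:10] match '#e#', group 1 = 'e'; at [11:16] match '#5lq#', group 1 = '5lq'; at [17:20] match '#j#', group 1 = 'j'.
`findall` collects group 1 from each match (4 total).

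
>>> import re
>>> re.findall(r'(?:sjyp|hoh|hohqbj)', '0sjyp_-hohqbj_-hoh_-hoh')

Alternation isn't longest-match — the leftmost alternative that fits at this position is chosen.
Walking the string: at [1:5] → 'sjyp'; at [7:10] → 'hoh'; at [15:18] → 'hoh'; at [20:23] → 'hoh'.
No capturing groups, so `findall` returns the 4 full match strings.

['sjyp', 'hoh', 'hoh', 'hoh']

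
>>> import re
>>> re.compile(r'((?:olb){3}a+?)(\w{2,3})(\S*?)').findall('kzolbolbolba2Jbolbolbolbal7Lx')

Pattern: the literal 'olb' repeated 3 times, then one or more of a literal 'a' (lazy) (captured); then 2 to 3 of a word character (captured); then zero or more of a non-whitespace character (lazy) (captured).
The `?` after the quantifier makes it lazy — it takes as little as possible before letting the rest of the pattern try.
Walking the string: at [2:15] match 'olbolbolba2Jb', groups = ('olbolbolba', '2Jb', ''); at [15:28] match 'olbolbolbal7L', groups = ('olbolbolba', 'l7L', '').
With 3 capturing groups, `findall` returns a 3-tuple per match.

[('olbolbolba', '2Jb', ''), ('olbolbolba', 'l7L', '')]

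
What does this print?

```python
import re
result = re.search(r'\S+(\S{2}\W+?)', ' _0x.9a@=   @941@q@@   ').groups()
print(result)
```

This matches one or more of a non-whitespace character; then exactly 2 of a non-whitespace character, then one or more of a non-word character (lazy) (captured).
`search` walks the string left to right and returns the first match it finds.
The match spans [1:10] → '_0x.9a@= '.
Captured: group 1 = '@= '.

('@= ',)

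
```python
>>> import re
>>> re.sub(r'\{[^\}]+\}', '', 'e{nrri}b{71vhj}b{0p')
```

'ebb{0p'

Matches: at [1:7] → '{nrri}'; at [8:15] → '{71vhj}'.
`sub` substitutes '' at each match site.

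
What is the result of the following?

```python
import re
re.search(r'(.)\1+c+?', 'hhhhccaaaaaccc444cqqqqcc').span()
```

After group 1 captures some text, `\1` only succeeds where that same text appears again.
The match spans [0:5] → 'hhhhc'.

(0, 5)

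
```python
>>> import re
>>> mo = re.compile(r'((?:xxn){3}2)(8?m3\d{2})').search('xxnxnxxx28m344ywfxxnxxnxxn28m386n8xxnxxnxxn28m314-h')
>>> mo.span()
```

This matches the literal 'xxn' repeated 3 times, then a literal '2' (captured); then optionally the literal '8', then the literal 'm3', then exactly 2 of a digit (captured).
Unlike `match`, `search` isn't anchored — it looks for the pattern anywhere in the string.
The match spans [17:32] → 'xxnxxnxxn28m386'.
Captured: group 1 = 'xxnxxnxxn2', group 2 = '8m386'.

(17, 32)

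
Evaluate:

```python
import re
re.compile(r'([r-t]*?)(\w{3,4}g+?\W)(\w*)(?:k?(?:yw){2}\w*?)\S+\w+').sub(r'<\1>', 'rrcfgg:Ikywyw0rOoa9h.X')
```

Pattern: zero or more of a character in [r-t] (lazy) (captured); then 3 to 4 of a word character, then one or more of the literal 'g' (lazy), then a non-word character (captured); then zero or more of a word character (captured); then optionally the literal 'k', then the literal 'yw' repeated 2 times, then zero or more of a word character (lazy) (non-capturing group); then one or more of a non-whitespace character; then one or more of a word character.
A `+?`/`*?`/`{m,n}?` starts at its minimum and grows only as far as needed for what follows to match.
Matches: at [0:22] → 'rrcfgg:Ikywyw0rOoa9h.X'.
Each match is replaced using the text its own group 1 captured.

'<>'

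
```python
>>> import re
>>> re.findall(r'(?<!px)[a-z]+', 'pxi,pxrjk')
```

['pxi', 'pxrjk']

`(?!…)`/`(?<!…)` only lets a position through if the neighbouring text does NOT match; no characters are consumed.
Matches: at [0:3] → 'pxi'; at [4:9] → 'pxrjk'.
With no groups in the pattern, `findall` gives back each whole match — 2 here.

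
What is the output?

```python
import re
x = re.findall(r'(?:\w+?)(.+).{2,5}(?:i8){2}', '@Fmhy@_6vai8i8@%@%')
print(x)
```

['mhy@_6']

Lazy quantifiers expand one character at a time until the remainder of the pattern can match.
With a single group, `findall` returns only what that group captured — 1 item.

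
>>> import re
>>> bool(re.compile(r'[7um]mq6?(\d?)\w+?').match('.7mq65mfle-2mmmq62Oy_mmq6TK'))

False

Pattern: one of [7um], then the literal 'mq', then optionally the literal '6'; then optionally a digit (captured); then one or more of a word character (lazy).
`re.match` only tries the pattern at the start of the string.
Here the string doesn't start with a match, so the call returns None, and `bool(None)` is False.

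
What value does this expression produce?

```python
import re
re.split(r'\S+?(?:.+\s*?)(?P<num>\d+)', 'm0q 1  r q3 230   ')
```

['', '0', '   ']

This matches one or more of a non-whitespace character (lazy); then one or more of any character, then zero or more of whitespace (lazy) (non-capturing group); then one or more of a digit (captured as 'num').
Matches to split on: at [0:15] → 'm0q 1  r q3 230'.
With a capturing group present, the delimiter's captured portion is kept in the result list.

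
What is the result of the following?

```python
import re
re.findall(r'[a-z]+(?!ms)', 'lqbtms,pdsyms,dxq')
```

['lqbtms', 'pdsyms', 'dxq']

The negative lookaround is zero-width — it rules out positions where the adjacent text would match, without consuming anything.
Matches: at [0:6] → 'lqbtms'; at [7:13] → 'pdsyms'; at [14:17] → 'dxq'.
Since nothing is captured, `findall` lists the 3 matched substrings directly.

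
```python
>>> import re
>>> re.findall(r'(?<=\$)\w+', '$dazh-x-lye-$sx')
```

The positive lookaround only admits positions where the adjacent text matches; those characters stay outside the span.
Scanning left to right: at [1:5] → 'dazh'; at [13:15] → 'sx'.
With no groups in the pattern, `findall` gives back each whole match — 2 here.

['dazh', 'sx']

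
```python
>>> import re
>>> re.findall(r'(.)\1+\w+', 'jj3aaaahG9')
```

After group 1 captures some text, `\1` only succeeds where that same text appears again.
Walking the string: at [0:10] match 'jj3aaaahG9', group 1 = 'j'.
`findall` collects group 1 from the one match (1 total).

['j']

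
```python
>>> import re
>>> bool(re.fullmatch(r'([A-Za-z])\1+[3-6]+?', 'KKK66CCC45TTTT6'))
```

The backreference `\1` re-matches whatever the first group consumed, character for character.
`re.fullmatch` requires the pattern to consume the entire string.
Here the string isn't matched end-to-end, so the call returns None, and `bool(None)` is False.

False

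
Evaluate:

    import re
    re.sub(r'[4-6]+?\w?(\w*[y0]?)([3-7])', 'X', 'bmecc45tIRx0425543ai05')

'bmeccX'

This matches one or more of a character in [4-6] (lazy), then optionally a word character; then zero or more of a word character, then optionally one of [y0] (captured); then a character in [3-7] (captured).
Matches: at [5:22] → '45tIRx0425543ai05'.
Each match is replaced by 'X'.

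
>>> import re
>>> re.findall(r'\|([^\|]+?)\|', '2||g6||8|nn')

One capturing group, so `findall` returns just the captured substring from each match — 2 in all.

['g6', '8']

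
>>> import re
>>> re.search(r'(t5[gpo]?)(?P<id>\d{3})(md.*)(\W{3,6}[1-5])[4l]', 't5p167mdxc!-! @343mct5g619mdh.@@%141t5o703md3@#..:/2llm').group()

This matches the literal 't5', then optionally one of [gpo] (captured); then exactly 3 of a digit (captured as 'id'); then the literal 'md', then zero or more of any character (captured); then 3 to 6 of a non-word character, then a character in [1-5] (captured); then one of [4l].
`re.search` scans for the first position where the pattern succeeds.
The match spans [0:53] → 't5p167mdxc!-! @343mct5g619mdh.@@%141t5o703md3@#..:/2l'.
Captured: group 1 = 't5p', group 2 = '167', group 3 = 'mdxc!-! @343mct5g619mdh.@@%141t5o703md3@#.', group 4 = '.:/2'.

't5p167mdxc!-! @343mct5g619mdh.@@%141t5o703md3@#..:/2l'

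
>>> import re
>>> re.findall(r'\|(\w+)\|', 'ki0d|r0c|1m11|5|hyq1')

['r0c', '5']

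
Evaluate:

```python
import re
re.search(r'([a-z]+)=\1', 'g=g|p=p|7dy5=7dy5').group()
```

'g=g'

`\1` has to match the exact text group 1 already captured.
`re.search` scans for the first position where the pattern succeeds.
The match spans [0:3] → 'g=g'.
Captured: group 1 = 'g'.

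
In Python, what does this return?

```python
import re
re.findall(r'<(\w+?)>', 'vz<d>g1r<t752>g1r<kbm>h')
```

['d', 't752', 'kbm']

Scanning left to right: at [2:5] match '<d>', group 1 = 'd'; at [8:14] match '<t752>', group 1 = 't752'; at [17:22] match '<kbm>', group 1 = 'kbm'.
`findall` collects group 1 from each match (3 total).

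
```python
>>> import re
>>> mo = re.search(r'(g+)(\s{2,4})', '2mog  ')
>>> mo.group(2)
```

Pattern: one or more of a literal 'g' (captured); then 2 to 4 of whitespace (captured).
`search` walks the string left to right and returns the first match it finds.
The match spans [3:6] → 'g  '.
Captured: group 1 = 'g', group 2 = '  '.

'  '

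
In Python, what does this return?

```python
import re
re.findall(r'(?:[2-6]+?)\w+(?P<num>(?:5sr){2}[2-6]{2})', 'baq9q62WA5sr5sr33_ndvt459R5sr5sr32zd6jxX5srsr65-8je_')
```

Because there's exactly one group, `findall` drops the full match and keeps group 1 from the one hit.

['5sr5sr32']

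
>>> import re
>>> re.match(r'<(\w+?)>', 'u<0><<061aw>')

`match` is anchored at position 0; if the pattern doesn't fit there, it returns None.
Here the string doesn't start with a match, so the call returns None.

None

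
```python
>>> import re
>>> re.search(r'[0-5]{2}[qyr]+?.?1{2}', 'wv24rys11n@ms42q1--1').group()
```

This matches exactly 2 of a character in [0-5], then one or more of one of [qyr] (lazy); then optionally any character, then exactly 2 of the literal '1'.
`re.search` scans for the first position where the pattern succeeds.
The match spans [2:9] → '24rys11'.

'24rys11'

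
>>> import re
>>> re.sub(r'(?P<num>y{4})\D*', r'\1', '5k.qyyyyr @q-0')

Pattern: exactly 4 of a literal 'y' (captured as 'num'); then zero or more of a non-digit.
Matches: at [4:13] → 'yyyyr @q-'.
`\1` in the replacement pulls in group 1's text for each match.

'5k.qyyyy0'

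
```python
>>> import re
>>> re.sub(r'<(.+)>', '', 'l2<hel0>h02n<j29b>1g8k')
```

`sub` substitutes '' at each match site.

'l21g8k'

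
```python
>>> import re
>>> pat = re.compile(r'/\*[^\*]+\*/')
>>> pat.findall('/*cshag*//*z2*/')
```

['/*cshag*/', '/*z2*/']

`findall` yields the raw match text (2 of them) because the pattern has no groups.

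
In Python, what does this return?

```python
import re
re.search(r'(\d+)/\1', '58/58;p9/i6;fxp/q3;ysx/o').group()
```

'58/58'

A backreference is literal: `\1` must see the identical characters the first group matched.
The match spans [0:5] → '58/58'.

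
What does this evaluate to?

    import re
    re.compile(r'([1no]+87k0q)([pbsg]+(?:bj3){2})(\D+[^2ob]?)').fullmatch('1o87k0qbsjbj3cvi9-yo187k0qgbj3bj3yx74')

The pattern matches one or more of one of [1no], then the literal '87', then the literal 'k0q' (captured); then one or more of one of [pbsg], then the literal 'bj3' repeated 2 times (captured); then one or more of a non-digit, then optionally any character except [2ob] (captured).
For `fullmatch`, every character of the input must be accounted for by the pattern.
Here the pattern can't cover the whole string, so the call returns None.

None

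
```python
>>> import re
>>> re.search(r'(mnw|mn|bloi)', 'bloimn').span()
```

(0, 4)

The match spans [0:4] → 'bloi'.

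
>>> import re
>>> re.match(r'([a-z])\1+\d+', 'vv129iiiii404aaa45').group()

A backreference is literal: `\1` must see the identical characters the first group matched.
`re.match` won't scan ahead — the pattern has to work from the very first character.
The match spans [0:5] → 'vv129'.
Captured: group 1 = 'v'.

'vv129'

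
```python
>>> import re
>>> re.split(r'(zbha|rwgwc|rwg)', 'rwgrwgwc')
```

Alternation isn't longest-match — the leftmost alternative that fits at this position is chosen.
Matches to split on: at [0:3] → 'rwg'; at [3:8] → 'rwgwc'.
The group in the pattern means `split` returns the separators' captures alongside the pieces.

['', 'rwg', '', 'rwgwc', '']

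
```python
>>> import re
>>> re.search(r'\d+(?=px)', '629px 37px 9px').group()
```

'629'

Lookahead/lookbehind check context without consuming it, so the matched span excludes the asserted characters.
Unlike `match`, `search` isn't anchored — it looks for the pattern anywhere in the string.
The match spans [0:3] → '629'.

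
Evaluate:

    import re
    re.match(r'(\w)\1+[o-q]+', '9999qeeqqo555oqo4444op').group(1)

'9'

After group 1 captures some text, `\1` only succeeds where that same text appears again.
`re.match` only tries the pattern at the start of the string.
The match spans [0:5] → '9999q'.
Captured: group 1 = '9'.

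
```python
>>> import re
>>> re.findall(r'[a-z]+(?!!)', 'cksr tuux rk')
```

['cksr', 'tuux', 'rk']

The negative lookaround is zero-width — it rules out positions where the adjacent text would match, without consuming anything.
Scanning left to right: at [0:4] → 'cksr'; at [5:9] → 'tuux'; at [10:12] → 'rk'.
`findall` yields the raw match text (3 of them) because the pattern has no groups.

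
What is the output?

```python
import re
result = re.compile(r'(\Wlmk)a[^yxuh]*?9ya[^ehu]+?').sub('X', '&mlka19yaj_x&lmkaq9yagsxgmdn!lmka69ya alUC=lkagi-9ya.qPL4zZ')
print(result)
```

&mlka19yaj_xXsxgmdnXalUC=lkagi-9ya.qPL4zZ

With the lazy modifier that quantifier settles for the fewest repetitions that let the rest of the pattern succeed (the atoms after it are unaffected and can still be greedy).
Every occurrence is swapped for 'X'.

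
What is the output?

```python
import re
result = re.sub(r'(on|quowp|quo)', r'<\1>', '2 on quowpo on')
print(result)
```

2 <on> <quowp>o <on>

The regex engine tests alternatives in the order written; an earlier branch that matches wins even if a later one would match more.
Matches: at [2:4] → 'on'; at [5:10] → 'quowp'; at [12:14] → 'on'.
`\1` in the replacement pulls in group 1's text for each match.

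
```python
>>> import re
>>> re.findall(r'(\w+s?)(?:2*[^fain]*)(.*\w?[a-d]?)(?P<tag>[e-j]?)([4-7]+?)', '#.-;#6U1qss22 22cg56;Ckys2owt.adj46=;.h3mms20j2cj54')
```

This matches one or more of a word character, then optionally a literal 's' (captured); then zero or more of the literal '2', then zero or more of any character except [fain] (non-capturing group); then zero or more of any character, then optionally a word character, then optionally a character in [a-d] (captured); then optionally a character in [e-j] (captured as 'tag'); then one or more of a character in [4-7] (lazy) (captured).
Scanning left to right: at [5:51] match '6U1qss22 22cg56;Ckys2owt.adj46=;.h3mms20j2cj54', groups = ('6U1qss22', 'adj46=;.h3mms20j2cj5', '', '4').
Multiple groups make `findall` return tuples — one 4-tuple for the one match.

[('6U1qss22', 'adj46=;.h3mms20j2cj5', '', '4')]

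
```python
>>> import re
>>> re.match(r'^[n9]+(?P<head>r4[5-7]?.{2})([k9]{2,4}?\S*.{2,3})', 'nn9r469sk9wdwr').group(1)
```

'r469s'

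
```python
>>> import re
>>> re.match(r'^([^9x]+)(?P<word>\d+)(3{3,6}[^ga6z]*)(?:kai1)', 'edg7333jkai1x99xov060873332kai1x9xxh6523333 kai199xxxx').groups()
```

('edg', '7', '333j')

The match spans [0:12] → 'edg7333jkai1'.
Captured: group 1 = 'edg', group 2 = '7', group 3 = '333j'.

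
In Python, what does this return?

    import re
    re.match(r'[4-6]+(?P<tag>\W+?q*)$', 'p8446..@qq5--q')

None

Pattern: one or more of a character in [4-6]; then one or more of a non-word character (lazy), then zero or more of a literal 'q' (captured as 'tag'); then anchored at the end.
`re.match` won't scan ahead — the pattern has to work from the very first character.
Here position 0 doesn't satisfy it, so the call returns None.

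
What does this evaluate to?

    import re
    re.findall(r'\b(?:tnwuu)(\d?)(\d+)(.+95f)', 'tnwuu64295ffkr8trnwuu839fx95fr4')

[('6', '4295', 'ffkr8trnwuu839fx95f')]

The pattern matches a word boundary (`\b`, zero-width); then the literal 'tn', then the literal 'wuu' (non-capturing group); then optionally a digit (captured); then one or more of a digit (captured); then one or more of any character, then the literal '95f' (captured).
Matches: at [0:29] match 'tnwuu64295ffkr8trnwuu839fx95f', groups = ('6', '4295', 'ffkr8trnwuu839fx95f').
3 groups means the one result is a tuple of 3 captured strings — 1 here.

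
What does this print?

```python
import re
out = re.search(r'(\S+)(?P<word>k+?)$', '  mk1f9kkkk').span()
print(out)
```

This matches one or more of a non-whitespace character (captured); then one or more of a literal 'k' (lazy) (captured as 'word'); then anchored at the end.
The match spans [2:11] → 'mk1f9kkkk'.

(2, 11)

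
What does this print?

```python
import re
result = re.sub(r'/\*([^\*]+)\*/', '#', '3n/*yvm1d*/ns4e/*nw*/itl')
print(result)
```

Matches: at [2:11] → '/*yvm1d*/'; at [15:21] → '/*nw*/'.
`sub` substitutes '#' at each match site.

3n#ns4e#itl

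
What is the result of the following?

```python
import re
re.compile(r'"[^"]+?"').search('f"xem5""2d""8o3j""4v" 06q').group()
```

'"xem5"'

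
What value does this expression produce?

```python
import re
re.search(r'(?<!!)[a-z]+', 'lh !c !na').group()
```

The negative lookaround is zero-width — it rules out positions where the adjacent text would match, without consuming anything.
`re.search` tries every starting position until one works.
The match spans [0:2] → 'lh'.

'lh'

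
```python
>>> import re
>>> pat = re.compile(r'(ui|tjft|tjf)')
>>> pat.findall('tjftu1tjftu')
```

The regex engine tests alternatives in the order written; an earlier branch that matches wins even if a later one would match more.
One capturing group, so `findall` returns just the captured substring from each match — 2 in all.

['tjft', 'tjft']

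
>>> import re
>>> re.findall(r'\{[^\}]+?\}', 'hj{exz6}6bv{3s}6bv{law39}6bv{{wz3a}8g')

['{exz6}', '{3s}', '{law39}', '{{wz3a}']

`findall` yields the raw match text (4 of them) because the pattern has no groups.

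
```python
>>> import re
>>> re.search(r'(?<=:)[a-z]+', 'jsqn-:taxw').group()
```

The positive lookaround only admits positions where the adjacent text matches; those characters stay outside the span.
Unlike `match`, `search` isn't anchored — it looks for the pattern anywhere in the string.
The match spans [6:10] → 'taxw'.

'taxw'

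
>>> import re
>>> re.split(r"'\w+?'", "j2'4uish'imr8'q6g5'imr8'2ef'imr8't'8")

The string is cut at each match, leaving 5 pieces.

['j2', 'imr8', 'imr8', 'imr8', '8']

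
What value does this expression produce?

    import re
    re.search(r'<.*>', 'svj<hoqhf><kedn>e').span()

(3, 16)

The match spans [3:16] → '<hoqhf><kedn>'.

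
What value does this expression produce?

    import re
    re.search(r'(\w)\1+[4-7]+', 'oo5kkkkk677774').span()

(0, 3)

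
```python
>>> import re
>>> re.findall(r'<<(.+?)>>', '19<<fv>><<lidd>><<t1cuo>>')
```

['fv', 'lidd', 't1cuo']

One capturing group, so `findall` returns just the captured substring from each match — 3 in all.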